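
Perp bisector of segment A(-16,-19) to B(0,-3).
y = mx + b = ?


Midpoint = (-8, -11)
Slope of AB = dy/dx = 16/16 = 1.0000
Perp slope = -dx/dy = -16/16 = -1.0000
b = My - (perp slope)*Mx = -11 + (16*(-8))/16 = -11 - 8.0000 = -19.0000

y = -1.0000x - 19.0000


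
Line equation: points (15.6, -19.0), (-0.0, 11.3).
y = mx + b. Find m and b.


m = (30.3)/(-15.6) = -1.9423
b = y1 - m*x1 = -19.0 - (30.3*15.6)/(-15.6) = -19.0 + 30.3000 = 11.3000

y = -1.9423x + 11.3000


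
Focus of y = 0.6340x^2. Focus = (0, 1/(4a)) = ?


a = 0.6340
4a = 2.5360
focus = (0, 1/2.5360) = (0, 0.3943)

Focus = (0, 0.3943)


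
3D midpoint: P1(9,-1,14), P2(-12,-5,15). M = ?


Mx = (9- 12)/2 = -1.5000
My = (-1- 5)/2 = -3.0000
Mz = (14+15)/2 = 14.5000

M = (-1.5000, -3.0000, 14.5000)


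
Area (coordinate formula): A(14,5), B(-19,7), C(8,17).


14*(7-17) = -140
-19*(17-5) = -228
8*(5-7) = -16
sum = -384
Area = |-384|/2 = 192.0000

192.0000 sq units


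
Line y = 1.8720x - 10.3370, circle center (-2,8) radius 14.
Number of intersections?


Substitute y = 1.8720x - 10.3370: (x+ 2)^2 + (1.8720x- 10.3370-8)^2 = 196
Expand to Ax^2 + Bx + C = 0, where b-k = -18.337
A = 1+m^2 = 4.504384
B = 2(m(b-k) - h) = 2(1.8720*(-18.337) + 2) = -64.653728
C = h^2 + (b-k)^2 - r^2 = 4 + 336.245569 - 196 = 144.245569
disc = B^2-4AC = 4180.1045 - 2598.9497 = 1581.1548
disc > 0

2 intersection points


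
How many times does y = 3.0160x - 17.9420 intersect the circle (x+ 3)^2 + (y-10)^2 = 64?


Substitute y = 3.0160x - 17.9420: (x+ 3)^2 + (3.0160x- 17.9420-10)^2 = 64
Expand to Ax^2 + Bx + C = 0, where b-k = -27.942
A = 1+m^2 = 10.096256
B = 2(m(b-k) - h) = 2(3.0160*(-27.942) + 3) = -162.546144
C = h^2 + (b-k)^2 - r^2 = 9 + 780.755364 - 64 = 725.755364
disc = B^2-4AC = 26421.2489 - 29309.6478 = -2888.3989
disc < 0

0 intersection points


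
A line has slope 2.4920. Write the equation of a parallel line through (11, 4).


Parallel lines have equal slopes.
m2 = 2.4920
b2 = 4 - 2.4920*11 = -23.4120

y = 2.4920x - 23.4120


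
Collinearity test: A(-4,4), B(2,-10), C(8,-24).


-4*(-10+ 24) + 2*(-24-4) + 8*(4+ 10)
= -56 - 56 + 112 = 0

Yes, collinear (determinant = 0)


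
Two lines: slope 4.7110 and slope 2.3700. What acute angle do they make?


m1-m2 = 2.341
1+m1*m2 = 12.16507
tan(theta) = |2.341/12.16507| = 0.192436
theta = arctan(|2.341/12.16507|) = 10.8926 degrees (acute angle)

10.8926 degrees


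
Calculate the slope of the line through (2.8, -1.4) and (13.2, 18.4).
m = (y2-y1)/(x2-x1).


dy = 18.4 + 1.4 = 19.8
dx = 13.2 - 2.8 = 10.4
m = 19.8/10.4 = 1.9038

m = 1.9038


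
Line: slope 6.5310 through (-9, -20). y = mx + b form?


y + 20 = 6.5310(x + 9)
y = 6.5310x - 20 - 6.5310*(-9)
y = 6.5310x + 38.7790

y = 6.5310x + 38.7790


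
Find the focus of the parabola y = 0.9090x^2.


a = 0.9090
4a = 3.6360
focus = (0, 1/3.6360) = (0, 0.2750)

Focus = (0, 0.2750)


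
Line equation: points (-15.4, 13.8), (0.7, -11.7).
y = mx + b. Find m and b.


m = (-25.5)/(16.1) = -1.5839
b = y1 - m*x1 = 13.8 - (-25.5*(-15.4))/(16.1) = 13.8 - 24.3913 = -10.5913

y = -1.5839x - 10.5913


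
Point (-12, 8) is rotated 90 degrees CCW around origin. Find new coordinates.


cos(90) = 0, sin(90) = 1
x' = -12*0 - 8*1 = -8
y' = -12*1 + 8*0 = -12

(-8, -12)


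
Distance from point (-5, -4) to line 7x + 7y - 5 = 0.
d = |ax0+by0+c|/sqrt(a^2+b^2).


|7*(-5) + 7*(-4) - 5| = |-68| = 68
sqrt(49 + 49) = sqrt(98) = 9.8995
d = 68/sqrt(98) = 6.8690

6.8690


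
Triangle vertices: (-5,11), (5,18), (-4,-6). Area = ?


-5*(18+ 6) = -120
5*(-6-11) = -85
-4*(11-18) = 28
sum = -177
Area = |-177|/2 = 88.5000

88.5000 sq units


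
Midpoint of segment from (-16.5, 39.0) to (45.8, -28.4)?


Mx = (-16.5 + 45.8)/2 = 29.3/2 = 14.6500
My = (39.0 - 28.4)/2 = 10.6/2 = 5.3000

(14.6500, 5.3000)


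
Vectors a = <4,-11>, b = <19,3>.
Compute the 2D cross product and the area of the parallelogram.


cross = 4*3 + 11*19 = 12 + 209 = 221
Parallelogram area = |221| = 221

cross = 221, parallelogram area = 221


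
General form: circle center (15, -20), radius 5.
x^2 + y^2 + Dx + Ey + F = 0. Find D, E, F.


(x-15)^2 + (y+ 20)^2 = 5^2
D = -2h = -30, E = -2k = 40
F = h^2+k^2-r^2 = 225+400-25 = 600

D = -30, E = 40, F = 600


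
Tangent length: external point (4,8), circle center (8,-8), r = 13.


d = sqrt((4-8)^2 + (8+ 8)^2) = sqrt(16+256) = 16.4924
L = sqrt(272.0000 - 169) = sqrt(103.0000) = 10.1489

10.1489


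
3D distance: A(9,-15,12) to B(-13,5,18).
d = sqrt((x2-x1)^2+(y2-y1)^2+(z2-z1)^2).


dx=-22, dy=20, dz=6
d = sqrt(484+400+36) = sqrt(920) = 30.3315

30.3315


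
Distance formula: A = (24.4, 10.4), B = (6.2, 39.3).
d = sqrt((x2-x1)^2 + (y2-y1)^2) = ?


dx = 6.2 - 24.4 = -18.2
dy = 39.3 - 10.4 = 28.9
d = sqrt(331.24 + 835.21) = sqrt(1166.45) = 34.1533

34.1533


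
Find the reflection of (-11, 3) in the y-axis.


Reflection rule for y-axis: (-x, y)
(-11, 3) -> (11, 3)

(11, 3)


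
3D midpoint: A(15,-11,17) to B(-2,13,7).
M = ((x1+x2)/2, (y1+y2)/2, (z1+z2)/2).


Mx = (15- 2)/2 = 6.5000
My = (-11+13)/2 = 1.0000
Mz = (17+7)/2 = 12.0000

M = (6.5000, 1.0000, 12.0000)


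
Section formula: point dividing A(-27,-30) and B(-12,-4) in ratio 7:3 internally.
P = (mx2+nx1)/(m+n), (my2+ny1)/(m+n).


Px = (7*(-12) + 3*(-27))/10 = -165/10 = -16.5000
Py = (7*(-4) + 3*(-30))/10 = -118/10 = -11.8000

P = (-16.5000, -11.8000)


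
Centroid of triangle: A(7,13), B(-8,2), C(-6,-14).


Gx = (7- 8- 6)/3 = -7/3 = -2.3333
Gy = (13+2- 14)/3 = 1/3 = 0.3333

G = (-2.3333, 0.3333)


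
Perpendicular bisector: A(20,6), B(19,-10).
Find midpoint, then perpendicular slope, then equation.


Midpoint = (19.5, -2)
Slope of AB = dy/dx = -16/(-1) = 16.0000
Perp slope = -dx/dy = -1/16 = -0.0625
b = My - (perp slope)*Mx = -2 + (-1*19.5)/(-16) = -2 + 1.2188 = -0.7812

y = -0.0625x - 0.7812


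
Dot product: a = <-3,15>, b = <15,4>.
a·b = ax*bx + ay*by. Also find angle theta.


a·b = -3*15 + 15*4 = -45 + 60 = 15
|a| = sqrt(9+225) = 15.2971
|b| = sqrt(225+16) = 15.5242
cos(theta) = 15/(sqrt(234)*sqrt(241)) = 15/sqrt(56394) = 0.063165
theta = arccos(15/sqrt(56394)) = 86.3785 degrees

a·b = 15, theta = 86.3785 deg


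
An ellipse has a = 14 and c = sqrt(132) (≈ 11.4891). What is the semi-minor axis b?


b^2 = 14^2 - (sqrt(132))^2 = 196 - 132 = 64
b = sqrt(64) = 8

b = 8


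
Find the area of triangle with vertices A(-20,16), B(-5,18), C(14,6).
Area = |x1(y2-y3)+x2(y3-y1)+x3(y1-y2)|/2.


-20*(18-6) = -240
-5*(6-16) = 50
14*(16-18) = -28
sum = -218
Area = |-218|/2 = 109.0000

109.0000 sq units


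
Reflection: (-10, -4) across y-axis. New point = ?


Reflection rule for y-axis: (-x, y)
(-10, -4) -> (10, -4)

(10, -4)


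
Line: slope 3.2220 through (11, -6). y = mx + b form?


y + 6 = 3.2220(x - 11)
y = 3.2220x - 6 - 3.2220*11
y = 3.2220x - 41.4420

y = 3.2220x - 41.4420


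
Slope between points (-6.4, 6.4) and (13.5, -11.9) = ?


dy = -11.9 - 6.4 = -18.3
dx = 13.5 + 6.4 = 19.9
m = -18.3/19.9 = -0.9196

m = -0.9196


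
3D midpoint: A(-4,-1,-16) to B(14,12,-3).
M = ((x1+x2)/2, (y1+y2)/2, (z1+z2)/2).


Mx = (-4+14)/2 = 5.0000
My = (-1+12)/2 = 5.5000
Mz = (-16- 3)/2 = -9.5000

M = (5.0000, 5.5000, -9.5000)


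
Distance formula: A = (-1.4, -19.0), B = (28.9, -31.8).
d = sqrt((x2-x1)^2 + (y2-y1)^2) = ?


dx = 28.9 + 1.4 = 30.3
dy = -31.8 + 19.0 = -12.8
d = sqrt(918.09 + 163.84) = sqrt(1081.93) = 32.8927

32.8927


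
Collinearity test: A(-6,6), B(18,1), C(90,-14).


-6*(1+ 14) + 18*(-14-6) + 90*(6-1)
= -90 - 360 + 450 = 0

Yes, collinear (determinant = 0)


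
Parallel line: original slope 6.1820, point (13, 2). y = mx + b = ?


Parallel lines have equal slopes.
m2 = 6.1820
b2 = 2 - 6.1820*13 = -78.3660

y = 6.1820x - 78.3660


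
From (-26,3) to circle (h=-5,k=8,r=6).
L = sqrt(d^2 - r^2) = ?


d = sqrt((-26+ 5)^2 + (3-8)^2) = sqrt(441+25) = 21.5870
L = sqrt(466.0000 - 36) = sqrt(430.0000) = 20.7364

20.7364


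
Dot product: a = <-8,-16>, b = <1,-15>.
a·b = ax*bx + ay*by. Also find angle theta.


a·b = -8*1 - 16*(-15) = -8 + 240 = 232
|a| = sqrt(64+256) = 17.8885
|b| = sqrt(1+225) = 15.0333
cos(theta) = 232/(sqrt(320)*sqrt(226)) = 232/sqrt(72320) = 0.862698
theta = arccos(232/sqrt(72320)) = 30.3791 degrees

a·b = 232, theta = 30.3791 deg


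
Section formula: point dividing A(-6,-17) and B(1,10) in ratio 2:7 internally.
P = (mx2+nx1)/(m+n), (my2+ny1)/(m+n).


Px = (2*1 + 7*(-6))/9 = -40/9 = -4.4444
Py = (2*10 + 7*(-17))/9 = -99/9 = -11.0000

P = (-4.4444, -11.0000)


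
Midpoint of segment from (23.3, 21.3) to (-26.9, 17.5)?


Mx = (23.3 - 26.9)/2 = -3.6/2 = -1.8000
My = (21.3 + 17.5)/2 = 38.8/2 = 19.4000

(-1.8000, 19.4000)


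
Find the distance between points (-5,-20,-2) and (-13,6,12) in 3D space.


dx=-8, dy=26, dz=14
d = sqrt(64+676+196) = sqrt(936) = 30.5941

30.5941


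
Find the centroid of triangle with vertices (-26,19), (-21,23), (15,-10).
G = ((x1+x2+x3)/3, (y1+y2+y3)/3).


Gx = (-26- 21+15)/3 = -32/3 = -10.6667
Gy = (19+23- 10)/3 = 32/3 = 10.6667

G = (-10.6667, 10.6667)


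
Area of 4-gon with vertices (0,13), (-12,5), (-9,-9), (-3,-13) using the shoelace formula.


sum(xi*y_{i+1}) = 0*5 - 12*(-9) - 9*(-13) - 3*13 = 186
sum(yi*x_{i+1}) = 13*(-12) + 5*(-9) - 9*(-3) - 13*0 = -174
Area = |186 + 174|/2 = 360/2 = 180.0000

180.0000 sq units


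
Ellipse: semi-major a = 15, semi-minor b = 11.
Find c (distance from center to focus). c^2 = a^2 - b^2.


c^2 = 15^2 - 11^2 = 225 - 121 = 104
c = sqrt(104) = 10.1980

c = 10.1980


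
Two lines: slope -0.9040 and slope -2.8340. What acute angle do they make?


m1-m2 = 1.93
1+m1*m2 = 3.561936
tan(theta) = |1.93/3.561936| = 0.541840
theta = arctan(|1.93/3.561936|) = 28.4506 degrees (acute angle)

28.4506 degrees


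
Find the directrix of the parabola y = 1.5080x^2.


a = 1.5080
1/(4a) = 0.1658
directrix: y = -0.1658 = -0.1658

y = -0.1658


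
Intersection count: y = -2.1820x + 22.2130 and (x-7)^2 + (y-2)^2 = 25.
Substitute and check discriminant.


Substitute y = -2.1820x + 22.2130: (x-7)^2 + (-2.1820x+22.2130-2)^2 = 25
Expand to Ax^2 + Bx + C = 0, where b-k = 20.213
A = 1+m^2 = 5.761124
B = 2(m(b-k) - h) = 2(-2.1820*20.213 - 7) = -102.209532
C = h^2 + (b-k)^2 - r^2 = 49 + 408.565369 - 25 = 432.565369
disc = B^2-4AC = 10446.7884 - 9968.2509 = 478.5375
disc > 0

2 intersection points


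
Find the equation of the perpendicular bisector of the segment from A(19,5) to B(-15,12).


Midpoint = (2, 8.5)
Slope of AB = dy/dx = 7/(-34) = -0.2059
Perp slope = -dx/dy = 34/7 = 4.8571
b = My - (perp slope)*Mx = 8.5 + (-34*2)/7 = 8.5 - 9.7143 = -1.2143

y = 4.8571x - 1.2143


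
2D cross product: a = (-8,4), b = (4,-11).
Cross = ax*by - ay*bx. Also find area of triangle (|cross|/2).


cross = -8*(-11) - 4*4 = 88 - 16 = 72
Triangle area = |72|/2 = 72/2 = 36.0000

cross = 72, triangle area = 36.0000


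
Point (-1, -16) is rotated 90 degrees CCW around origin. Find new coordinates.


cos(90) = 0, sin(90) = 1
x' = -1*0 + 16*1 = 16
y' = -1*1 - 16*0 = -1

(16, -1)


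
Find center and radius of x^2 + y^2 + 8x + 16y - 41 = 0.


h = -D/2 = -8/2 = -4
k = -E/2 = -16/2 = -8
r^2 = h^2 + k^2 - F = 16 + 64 + 41 = 121
r = 11

Center (-4, -8), radius = 11


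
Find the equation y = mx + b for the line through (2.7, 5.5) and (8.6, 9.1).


m = (3.6)/(5.9) = 0.6102
b = y1 - m*x1 = 5.5 - (3.6*2.7)/(5.9) = 5.5 - 1.6475 = 3.8525

y = 0.6102x + 3.8525


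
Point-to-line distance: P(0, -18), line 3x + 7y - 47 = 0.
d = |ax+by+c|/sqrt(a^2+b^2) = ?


|3*0 + 7*(-18) - 47| = |-173| = 173
sqrt(9 + 49) = sqrt(58) = 7.6158
d = 173/sqrt(58) = 22.7160

22.7160


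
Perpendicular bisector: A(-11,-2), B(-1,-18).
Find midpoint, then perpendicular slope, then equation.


Midpoint = (-6, -10)
Slope of AB = dy/dx = -16/10 = -1.6000
Perp slope = -dx/dy = 10/16 = 0.6250
b = My - (perp slope)*Mx = -10 + (10*(-6))/(-16) = -10 + 3.7500 = -6.2500

y = 0.6250x - 6.2500


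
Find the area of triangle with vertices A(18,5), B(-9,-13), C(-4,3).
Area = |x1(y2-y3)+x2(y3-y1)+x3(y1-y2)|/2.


18*(-13-3) = -288
-9*(3-5) = 18
-4*(5+ 13) = -72
sum = -342
Area = |-342|/2 = 171.0000

171.0000 sq units


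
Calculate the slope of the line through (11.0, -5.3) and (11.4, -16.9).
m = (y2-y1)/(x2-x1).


dy = -16.9 + 5.3 = -11.6
dx = 11.4 - 11.0 = 0.4
m = -11.6/0.4 = -29.0000

m = -29.0000


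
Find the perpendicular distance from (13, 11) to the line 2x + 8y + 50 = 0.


|2*13 + 8*11 + 50| = |164| = 164
sqrt(4 + 64) = sqrt(68) = 8.2462
d = 164/sqrt(68) = 19.8879

19.8879


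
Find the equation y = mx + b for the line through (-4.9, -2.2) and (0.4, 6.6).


m = (8.8)/(5.3) = 1.6604
b = y1 - m*x1 = -2.2 - (8.8*(-4.9))/(5.3) = -2.2 + 8.1358 = 5.9358

y = 1.6604x + 5.9358


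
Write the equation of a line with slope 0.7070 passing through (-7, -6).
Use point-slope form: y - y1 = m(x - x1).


y + 6 = 0.7070(x + 7)
y = 0.7070x - 6 - 0.7070*(-7)
y = 0.7070x - 1.0510

y = 0.7070x - 1.0510


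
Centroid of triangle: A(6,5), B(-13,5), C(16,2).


Gx = (6- 13+16)/3 = 9/3 = 3.0000
Gy = (5+5+2)/3 = 12/3 = 4.0000

G = (3.0000, 4.0000)


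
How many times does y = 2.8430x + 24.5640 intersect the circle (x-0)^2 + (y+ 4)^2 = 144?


Substitute y = 2.8430x + 24.5640: (x-0)^2 + (2.8430x+24.5640+ 4)^2 = 144
Expand to Ax^2 + Bx + C = 0, where b-k = 28.564
A = 1+m^2 = 9.082649
B = 2(m(b-k) - h) = 2(2.8430*28.564 - 0) = 162.414904
C = h^2 + (b-k)^2 - r^2 = 0 + 815.902096 - 144 = 671.902096
disc = B^2-4AC = 26378.6010 - 24410.6036 = 1967.9974
disc > 0

2 intersection points


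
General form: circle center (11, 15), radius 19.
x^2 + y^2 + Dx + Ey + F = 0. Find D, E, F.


(x-11)^2 + (y-15)^2 = 19^2
D = -2h = -22, E = -2k = -30
F = h^2+k^2-r^2 = 121+225-361 = -15

D = -22, E = -30, F = -15


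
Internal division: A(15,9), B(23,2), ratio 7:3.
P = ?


Px = (7*23 + 3*15)/10 = 206/10 = 20.6000
Py = (7*2 + 3*9)/10 = 41/10 = 4.1000

P = (20.6000, 4.1000)


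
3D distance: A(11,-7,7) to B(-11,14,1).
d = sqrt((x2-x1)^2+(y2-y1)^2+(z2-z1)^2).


dx=-22, dy=21, dz=-6
d = sqrt(484+441+36) = sqrt(961) = 31.0000

31.0000


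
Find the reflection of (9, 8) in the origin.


Reflection rule for origin: (-x, -y)
(9, 8) -> (-9, -8)

(-9, -8)


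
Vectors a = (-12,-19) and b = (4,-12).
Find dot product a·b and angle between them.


a·b = -12*4 - 19*(-12) = -48 + 228 = 180
|a| = sqrt(144+361) = 22.4722
|b| = sqrt(16+144) = 12.6491
cos(theta) = 180/(sqrt(505)*sqrt(160)) = 180/sqrt(80800) = 0.633238
theta = arccos(180/sqrt(80800)) = 50.7106 degrees

a·b = 180, theta = 50.7106 deg


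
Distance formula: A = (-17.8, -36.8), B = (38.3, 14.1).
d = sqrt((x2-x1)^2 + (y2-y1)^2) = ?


dx = 38.3 + 17.8 = 56.1
dy = 14.1 + 36.8 = 50.9
d = sqrt(3147.21 + 2590.81) = sqrt(5738.02) = 75.7497

75.7497


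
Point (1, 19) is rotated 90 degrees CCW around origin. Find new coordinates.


cos(90) = 0, sin(90) = 1
x' = 1*0 - 19*1 = -19
y' = 1*1 + 19*0 = 1

(-19, 1)


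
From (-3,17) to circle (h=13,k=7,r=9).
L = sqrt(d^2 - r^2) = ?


d = sqrt((-3-13)^2 + (17-7)^2) = sqrt(256+100) = 18.8680
L = sqrt(356.0000 - 81) = sqrt(275.0000) = 16.5831

16.5831


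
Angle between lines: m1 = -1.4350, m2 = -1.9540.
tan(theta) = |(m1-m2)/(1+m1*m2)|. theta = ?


m1-m2 = 0.519
1+m1*m2 = 3.80399
tan(theta) = |0.519/3.80399| = 0.136436
theta = arctan(|0.519/3.80399|) = 7.7692 degrees (acute angle)

7.7692 degrees


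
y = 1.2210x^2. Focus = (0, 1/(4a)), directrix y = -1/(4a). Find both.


a = 1.2210
1/(4a) = 0.2048
Focus = (0, 0.2048)
Directrix: y = -0.2048

Focus = (0, 0.2048), Directrix: y = -0.2048


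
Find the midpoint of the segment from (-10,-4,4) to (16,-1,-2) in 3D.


Mx = (-10+16)/2 = 3.0000
My = (-4- 1)/2 = -2.5000
Mz = (4- 2)/2 = 1.0000

M = (3.0000, -2.5000, 1.0000)


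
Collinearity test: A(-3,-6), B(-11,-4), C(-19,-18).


-3*(-4+ 18) - 11*(-18+ 6) - 19*(-6+ 4)
= -42 + 132 + 38 = 128

No, not collinear (determinant = 128)


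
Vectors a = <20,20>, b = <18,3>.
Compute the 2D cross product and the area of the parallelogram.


cross = 20*3 - 20*18 = 60 - 360 = -300
Parallelogram area = |-300| = 300

cross = -300, parallelogram area = 300


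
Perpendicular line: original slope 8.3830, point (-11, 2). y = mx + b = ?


Perpendicular slope = -1/m1 = -1/8.3830 = -0.1193
b2 = y0 - m2*x0 = 2 - 11/8.3830 = 2 - 1.3122 = 0.6878

y = -0.1193x + 0.6878


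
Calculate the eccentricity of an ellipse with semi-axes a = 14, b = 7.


c = sqrt(196-49) = sqrt(147) = 12.1244
e = c/a = sqrt(147)/14 = 0.8660

e = 0.8660


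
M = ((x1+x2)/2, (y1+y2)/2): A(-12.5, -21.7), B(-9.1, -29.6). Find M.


Mx = (-12.5 - 9.1)/2 = -21.6/2 = -10.8000
My = (-21.7 - 29.6)/2 = -51.3/2 = -25.6500

(-10.8000, -25.6500)


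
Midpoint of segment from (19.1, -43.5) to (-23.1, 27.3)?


Mx = (19.1 - 23.1)/2 = -4.0/2 = -2.0000
My = (-43.5 + 27.3)/2 = -16.2/2 = -8.1000

(-2.0000, -8.1000)


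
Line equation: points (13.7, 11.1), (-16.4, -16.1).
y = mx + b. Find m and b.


m = (-27.2)/(-30.1) = 0.9037
b = y1 - m*x1 = 11.1 - (-27.2*13.7)/(-30.1) = 11.1 - 12.3801 = -1.2801

y = 0.9037x - 1.2801


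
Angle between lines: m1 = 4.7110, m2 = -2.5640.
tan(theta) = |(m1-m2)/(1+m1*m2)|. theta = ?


m1-m2 = 7.275
1+m1*m2 = -11.079004
tan(theta) = |7.275/(-11.079004)| = 0.656647
theta = arctan(|7.275/(-11.079004)|) = 33.2908 degrees (acute angle)

33.2908 degrees


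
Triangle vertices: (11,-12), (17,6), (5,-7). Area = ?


11*(6+ 7) = 143
17*(-7+ 12) = 85
5*(-12-6) = -90
sum = 138
Area = |138|/2 = 69.0000

69.0000 sq units


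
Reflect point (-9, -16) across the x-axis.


Reflection rule for x-axis: (x, -y)
(-9, -16) -> (-9, 16)

(-9, 16)


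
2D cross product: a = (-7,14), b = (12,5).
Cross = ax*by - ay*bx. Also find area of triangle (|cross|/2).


cross = -7*5 - 14*12 = -35 - 168 = -203
Triangle area = |-203|/2 = 203/2 = 101.5000

cross = -203, triangle area = 101.5000


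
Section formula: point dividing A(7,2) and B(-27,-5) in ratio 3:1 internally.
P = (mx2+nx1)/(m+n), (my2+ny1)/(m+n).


Px = (3*(-27) + 1*7)/4 = -74/4 = -18.5000
Py = (3*(-5) + 1*2)/4 = -13/4 = -3.2500

P = (-18.5000, -3.2500)


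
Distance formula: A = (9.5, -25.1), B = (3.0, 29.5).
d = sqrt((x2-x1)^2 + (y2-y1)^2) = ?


dx = 3.0 - 9.5 = -6.5
dy = 29.5 + 25.1 = 54.6
d = sqrt(42.25 + 2981.16) = sqrt(3023.41) = 54.9855

54.9855


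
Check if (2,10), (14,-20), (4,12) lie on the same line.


2*(-20-12) + 14*(12-10) + 4*(10+ 20)
= -64 + 28 + 120 = 84

No, not collinear (determinant = 84)


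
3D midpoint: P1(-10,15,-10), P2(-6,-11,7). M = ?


Mx = (-10- 6)/2 = -8.0000
My = (15- 11)/2 = 2.0000
Mz = (-10+7)/2 = -1.5000

M = (-8.0000, 2.0000, -1.5000)


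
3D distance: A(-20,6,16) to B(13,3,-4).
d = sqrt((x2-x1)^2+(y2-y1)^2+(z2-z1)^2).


dx=33, dy=-3, dz=-20
d = sqrt(1089+9+400) = sqrt(1498) = 38.7040

38.7040


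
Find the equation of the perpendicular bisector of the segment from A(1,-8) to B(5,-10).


Midpoint = (3, -9)
Slope of AB = dy/dx = -2/4 = -0.5000
Perp slope = -dx/dy = 4/2 = 2.0000
b = My - (perp slope)*Mx = -9 + (4*3)/(-2) = -9 - 6.0000 = -15.0000

y = 2.0000x - 15.0000


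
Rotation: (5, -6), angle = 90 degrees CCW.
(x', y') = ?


cos(90) = 0, sin(90) = 1
x' = 5*0 + 6*1 = 6
y' = 5*1 - 6*0 = 5

(6, 5)


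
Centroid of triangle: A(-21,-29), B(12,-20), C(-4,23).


Gx = (-21+12- 4)/3 = -13/3 = -4.3333
Gy = (-29- 20+23)/3 = -26/3 = -8.6667

G = (-4.3333, -8.6667)


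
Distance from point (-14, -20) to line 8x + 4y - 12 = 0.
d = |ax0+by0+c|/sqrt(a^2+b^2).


|8*(-14) + 4*(-20) - 12| = |-204| = 204
sqrt(64 + 16) = sqrt(80) = 8.9443
d = 204/sqrt(80) = 22.8079

22.8079


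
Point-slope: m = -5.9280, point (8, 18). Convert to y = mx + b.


y - 18 = -5.9280(x - 8)
y = -5.9280x + 18 + 5.9280*8
y = -5.9280x + 65.4240

y = -5.9280x + 65.4240


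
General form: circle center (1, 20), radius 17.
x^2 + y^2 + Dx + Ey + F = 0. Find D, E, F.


(x-1)^2 + (y-20)^2 = 17^2
D = -2h = -2, E = -2k = -40
F = h^2+k^2-r^2 = 1+400-289 = 112

D = -2, E = -40, F = 112


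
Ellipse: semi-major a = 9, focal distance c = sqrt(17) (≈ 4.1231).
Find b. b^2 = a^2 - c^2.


b^2 = 9^2 - (sqrt(17))^2 = 81 - 17 = 64
b = sqrt(64) = 8

b = 8


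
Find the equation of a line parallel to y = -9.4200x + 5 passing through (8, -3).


Parallel lines have equal slopes.
m2 = -9.4200
b2 = -3 + 9.4200*8 = 72.3600

y = -9.4200x + 72.3600


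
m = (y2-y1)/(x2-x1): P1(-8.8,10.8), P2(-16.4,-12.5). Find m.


dy = -12.5 - 10.8 = -23.3
dx = -16.4 + 8.8 = -7.6
m = -23.3/(-7.6) = 3.0658

m = 3.0658


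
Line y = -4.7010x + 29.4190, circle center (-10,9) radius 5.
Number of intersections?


Substitute y = -4.7010x + 29.4190: (x+ 10)^2 + (-4.7010x+29.4190-9)^2 = 25
Expand to Ax^2 + Bx + C = 0, where b-k = 20.419
A = 1+m^2 = 23.099401
B = 2(m(b-k) - h) = 2(-4.7010*20.419 + 10) = -171.979438
C = h^2 + (b-k)^2 - r^2 = 100 + 416.935561 - 25 = 491.935561
disc = B^2-4AC = 29576.9271 - 45453.6672 = -15876.7401
disc < 0

0 intersection points


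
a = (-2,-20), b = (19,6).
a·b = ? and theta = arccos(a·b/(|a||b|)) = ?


a·b = -2*19 - 20*6 = -38 - 120 = -158
|a| = sqrt(4+400) = 20.0998
|b| = sqrt(361+36) = 19.9249
cos(theta) = -158/(sqrt(404)*sqrt(397)) = -158/sqrt(160388) = -0.394522
theta = arccos(-158/sqrt(160388)) = 113.2362 degrees

a·b = -158, theta = 113.2362 deg


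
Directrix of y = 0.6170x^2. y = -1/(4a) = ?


a = 0.6170
1/(4a) = 0.4052
directrix: y = -0.4052 = -0.4052

y = -0.4052


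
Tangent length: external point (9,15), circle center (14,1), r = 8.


d = sqrt((9-14)^2 + (15-1)^2) = sqrt(25+196) = 14.8661
L = sqrt(221.0000 - 64) = sqrt(157.0000) = 12.5300

12.5300


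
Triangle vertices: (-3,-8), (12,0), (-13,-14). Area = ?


-3*(0+ 14) = -42
12*(-14+ 8) = -72
-13*(-8-0) = 104
sum = -10
Area = |-10|/2 = 5.0000

5.0000 sq units


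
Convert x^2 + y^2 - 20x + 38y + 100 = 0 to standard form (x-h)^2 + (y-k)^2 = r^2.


h = -D/2 = 20/2 = 10
k = -E/2 = -38/2 = -19
r^2 = h^2 + k^2 - F = 100 + 361 - 100 = 361
r = 19

Center (10, -19), radius = 19


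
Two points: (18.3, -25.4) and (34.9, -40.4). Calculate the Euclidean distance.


dx = 34.9 - 18.3 = 16.6
dy = -40.4 + 25.4 = -15.0
d = sqrt(275.56 + 225.0) = sqrt(500.56) = 22.3732

22.3732


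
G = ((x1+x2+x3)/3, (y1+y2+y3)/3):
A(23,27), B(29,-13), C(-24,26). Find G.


Gx = (23+29- 24)/3 = 28/3 = 9.3333
Gy = (27- 13+26)/3 = 40/3 = 13.3333

G = (9.3333, 13.3333)


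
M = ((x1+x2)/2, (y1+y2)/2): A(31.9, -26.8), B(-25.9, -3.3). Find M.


Mx = (31.9 - 25.9)/2 = 6.0/2 = 3.0000
My = (-26.8 - 3.3)/2 = -30.1/2 = -15.0500

(3.0000, -15.0500)


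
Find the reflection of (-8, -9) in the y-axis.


Reflection rule for y-axis: (-x, y)
(-8, -9) -> (8, -9)

(8, -9)


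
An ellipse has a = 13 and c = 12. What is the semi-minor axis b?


b^2 = 13^2 - (12)^2 = 169 - 144 = 25
b = sqrt(25) = 5

b = 5


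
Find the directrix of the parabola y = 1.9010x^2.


a = 1.9010
1/(4a) = 0.1315
directrix: y = -0.1315 = -0.1315

y = -0.1315


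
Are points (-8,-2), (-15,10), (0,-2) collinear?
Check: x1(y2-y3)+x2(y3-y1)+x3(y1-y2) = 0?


-8*(10+ 2) - 15*(-2+ 2) + 0*(-2-10)
= -96 + 0 + 0 = -96

No, not collinear (determinant = -96)


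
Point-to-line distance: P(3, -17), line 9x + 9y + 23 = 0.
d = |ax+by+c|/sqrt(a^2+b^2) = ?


|9*3 + 9*(-17) + 23| = |-103| = 103
sqrt(81 + 81) = sqrt(162) = 12.7279
d = 103/sqrt(162) = 8.0924

8.0924


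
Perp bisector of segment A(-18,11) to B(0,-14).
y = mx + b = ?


Midpoint = (-9, -1.5)
Slope of AB = dy/dx = -25/18 = -1.3889
Perp slope = -dx/dy = 18/25 = 0.7200
b = My - (perp slope)*Mx = -1.5 + (18*(-9))/(-25) = -1.5 + 6.4800 = 4.9800

y = 0.7200x + 4.9800


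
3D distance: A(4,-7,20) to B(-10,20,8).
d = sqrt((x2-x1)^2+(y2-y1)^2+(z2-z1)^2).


dx=-14, dy=27, dz=-12
d = sqrt(196+729+144) = sqrt(1069) = 32.6956

32.6956


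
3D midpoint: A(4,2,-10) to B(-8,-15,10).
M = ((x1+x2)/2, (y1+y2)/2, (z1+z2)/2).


Mx = (4- 8)/2 = -2.0000
My = (2- 15)/2 = -6.5000
Mz = (-10+10)/2 = 0

M = (-2.0000, -6.5000, 0)


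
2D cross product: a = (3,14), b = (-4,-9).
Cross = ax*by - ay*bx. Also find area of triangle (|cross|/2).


cross = 3*(-9) - 14*(-4) = -27 + 56 = 29
Triangle area = |29|/2 = 29/2 = 14.5000

cross = 29, triangle area = 14.5000


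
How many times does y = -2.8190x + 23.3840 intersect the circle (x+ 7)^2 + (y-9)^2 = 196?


Substitute y = -2.8190x + 23.3840: (x+ 7)^2 + (-2.8190x+23.3840-9)^2 = 196
Expand to Ax^2 + Bx + C = 0, where b-k = 14.384
A = 1+m^2 = 8.946761
B = 2(m(b-k) - h) = 2(-2.8190*14.384 + 7) = -67.096992
C = h^2 + (b-k)^2 - r^2 = 49 + 206.899456 - 196 = 59.899456
disc = B^2-4AC = 4502.0063 - 2143.6245 = 2358.3818
disc > 0

2 intersection points


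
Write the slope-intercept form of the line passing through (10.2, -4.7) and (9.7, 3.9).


m = (8.6)/(-0.5) = -17.2000
b = y1 - m*x1 = -4.7 - (8.6*10.2)/(-0.5) = -4.7 + 175.4400 = 170.7400

y = -17.2000x + 170.7400


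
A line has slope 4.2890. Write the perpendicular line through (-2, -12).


Perpendicular slope = -1/m1 = -1/4.2890 = -0.2332
b2 = y0 - m2*x0 = -12 - 2/4.2890 = -12 - 0.4663 = -12.4663

y = -0.2332x - 12.4663


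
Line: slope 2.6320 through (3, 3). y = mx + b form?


y - 3 = 2.6320(x - 3)
y = 2.6320x + 3 - 2.6320*3
y = 2.6320x - 4.8960

y = 2.6320x - 4.8960


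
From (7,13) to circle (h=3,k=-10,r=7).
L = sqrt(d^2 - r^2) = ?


d = sqrt((7-3)^2 + (13+ 10)^2) = sqrt(16+529) = 23.3452
L = sqrt(545.0000 - 49) = sqrt(496.0000) = 22.2711

22.2711


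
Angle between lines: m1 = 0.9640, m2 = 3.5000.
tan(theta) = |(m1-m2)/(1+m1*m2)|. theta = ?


m1-m2 = -2.536
1+m1*m2 = 4.374
tan(theta) = |-2.536/4.374| = 0.579790
theta = arctan(|-2.536/4.374|) = 30.1047 degrees (acute angle)

30.1047 degrees


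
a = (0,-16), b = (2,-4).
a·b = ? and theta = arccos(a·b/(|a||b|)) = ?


a·b = 0*2 - 16*(-4) = 0 + 64 = 64
|a| = sqrt(0+256) = 16.0000
|b| = sqrt(4+16) = 4.4721
cos(theta) = 64/(sqrt(256)*sqrt(20)) = 64/sqrt(5120) = 0.894427
theta = arccos(64/sqrt(5120)) = 26.5651 degrees

a·b = 64, theta = 26.5651 deg


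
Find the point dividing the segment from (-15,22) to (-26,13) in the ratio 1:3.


Px = (1*(-26) + 3*(-15))/4 = -71/4 = -17.7500
Py = (1*13 + 3*22)/4 = 79/4 = 19.7500

P = (-17.7500, 19.7500)


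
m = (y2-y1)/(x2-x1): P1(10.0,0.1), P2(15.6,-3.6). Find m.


dy = -3.6 - 0.1 = -3.7
dx = 15.6 - 10.0 = 5.6
m = -3.7/5.6 = -0.6607

m = -0.6607


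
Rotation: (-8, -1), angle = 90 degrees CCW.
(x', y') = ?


cos(90) = 0, sin(90) = 1
x' = -8*0 + 1*1 = 1
y' = -8*1 - 1*0 = -8

(1, -8)


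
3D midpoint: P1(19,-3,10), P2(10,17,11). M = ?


Mx = (19+10)/2 = 14.5000
My = (-3+17)/2 = 7.0000
Mz = (10+11)/2 = 10.5000

M = (14.5000, 7.0000, 10.5000)


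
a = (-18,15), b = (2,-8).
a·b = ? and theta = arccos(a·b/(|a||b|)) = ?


a·b = -18*2 + 15*(-8) = -36 - 120 = -156
|a| = sqrt(324+225) = 23.4307
|b| = sqrt(4+64) = 8.2462
cos(theta) = -156/(sqrt(549)*sqrt(68)) = -156/sqrt(37332) = -0.807391
theta = arccos(-156/sqrt(37332)) = 143.8418 degrees

a·b = -156, theta = 143.8418 deg


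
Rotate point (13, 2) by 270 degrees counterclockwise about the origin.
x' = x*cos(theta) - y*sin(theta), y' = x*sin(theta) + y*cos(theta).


cos(270) = 0, sin(270) = -1
x' = 13*0 - 2*(-1) = 2
y' = 13*(-1) + 2*0 = -13

(2, -13)


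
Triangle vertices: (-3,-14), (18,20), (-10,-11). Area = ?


-3*(20+ 11) = -93
18*(-11+ 14) = 54
-10*(-14-20) = 340
sum = 301
Area = |301|/2 = 150.5000

150.5000 sq units


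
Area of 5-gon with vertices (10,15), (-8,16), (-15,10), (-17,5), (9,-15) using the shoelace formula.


sum(xi*y_{i+1}) = 10*16 - 8*10 - 15*5 - 17*(-15) + 9*15 = 395
sum(yi*x_{i+1}) = 15*(-8) + 16*(-15) + 10*(-17) + 5*9 - 15*10 = -635
Area = |395 + 635|/2 = 1030/2 = 515.0000

515.0000 sq units


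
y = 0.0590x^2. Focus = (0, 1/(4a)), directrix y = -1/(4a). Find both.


a = 0.0590
1/(4a) = 4.2373
Focus = (0, 4.2373)
Directrix: y = -4.2373

Focus = (0, 4.2373), Directrix: y = -4.2373


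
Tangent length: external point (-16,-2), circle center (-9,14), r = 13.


d = sqrt((-16+ 9)^2 + (-2-14)^2) = sqrt(49+256) = 17.4642
L = sqrt(305.0000 - 169) = sqrt(136.0000) = 11.6619

11.6619


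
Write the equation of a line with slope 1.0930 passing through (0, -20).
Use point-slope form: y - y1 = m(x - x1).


y + 20 = 1.0930(x - 0)
y = 1.0930x - 20 - 1.0930*0
y = 1.0930x - 20.0000

y = 1.0930x - 20.0000


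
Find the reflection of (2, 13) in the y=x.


Reflection rule for y=x: (y, x)
(2, 13) -> (13, 2)

(13, 2)


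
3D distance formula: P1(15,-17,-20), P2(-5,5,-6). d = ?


dx=-20, dy=22, dz=14
d = sqrt(400+484+196) = sqrt(1080) = 32.8634

32.8634


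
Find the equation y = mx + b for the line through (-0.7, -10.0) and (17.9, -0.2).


m = (9.8)/(18.6) = 0.5269
b = y1 - m*x1 = -10.0 - (9.8*(-0.7))/(18.6) = -10.0 + 0.3688 = -9.6312

y = 0.5269x - 9.6312


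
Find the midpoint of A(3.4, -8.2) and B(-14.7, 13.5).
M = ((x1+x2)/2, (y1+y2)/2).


Mx = (3.4 - 14.7)/2 = -11.3/2 = -5.6500
My = (-8.2 + 13.5)/2 = 5.3/2 = 2.6500

(-5.6500, 2.6500)


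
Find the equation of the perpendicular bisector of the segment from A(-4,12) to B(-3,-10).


Midpoint = (-3.5, 1)
Slope of AB = dy/dx = -22/1 = -22.0000
Perp slope = -dx/dy = 1/22 = 0.0455
b = My - (perp slope)*Mx = 1 + (1*(-3.5))/(-22) = 1 + 0.1591 = 1.1591

y = 0.0455x + 1.1591


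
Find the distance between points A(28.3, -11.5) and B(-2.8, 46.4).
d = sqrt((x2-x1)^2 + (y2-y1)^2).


dx = -2.8 - 28.3 = -31.1
dy = 46.4 + 11.5 = 57.9
d = sqrt(967.21 + 3352.41) = sqrt(4319.62) = 65.7238

65.7238


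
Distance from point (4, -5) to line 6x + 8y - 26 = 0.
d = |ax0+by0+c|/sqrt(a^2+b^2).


|6*4 + 8*(-5) - 26| = |-42| = 42
sqrt(36 + 64) = sqrt(100) = 10.0000
d = 42/sqrt(100) = 4.2000

4.2000


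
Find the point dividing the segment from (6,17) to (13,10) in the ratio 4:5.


Px = (4*13 + 5*6)/9 = 82/9 = 9.1111
Py = (4*10 + 5*17)/9 = 125/9 = 13.8889

P = (9.1111, 13.8889)


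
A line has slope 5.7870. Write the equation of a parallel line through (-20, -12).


Parallel lines have equal slopes.
m2 = 5.7870
b2 = -12 - 5.7870*(-20) = 103.7400

y = 5.7870x + 103.7400


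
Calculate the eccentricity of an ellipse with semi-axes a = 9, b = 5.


c = sqrt(81-25) = sqrt(56) = 7.4833
e = c/a = sqrt(56)/9 = 0.8315

e = 0.8315


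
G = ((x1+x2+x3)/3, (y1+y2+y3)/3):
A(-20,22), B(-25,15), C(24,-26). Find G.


Gx = (-20- 25+24)/3 = -21/3 = -7.0000
Gy = (22+15- 26)/3 = 11/3 = 3.6667

G = (-7.0000, 3.6667)


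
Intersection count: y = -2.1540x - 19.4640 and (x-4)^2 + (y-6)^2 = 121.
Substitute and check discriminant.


Substitute y = -2.1540x - 19.4640: (x-4)^2 + (-2.1540x- 19.4640-6)^2 = 121
Expand to Ax^2 + Bx + C = 0, where b-k = -25.464
A = 1+m^2 = 5.639716
B = 2(m(b-k) - h) = 2(-2.1540*(-25.464) - 4) = 101.698912
C = h^2 + (b-k)^2 - r^2 = 16 + 648.415296 - 121 = 543.415296
disc = B^2-4AC = 10342.6687 - 12258.8318 = -1916.1631
disc < 0

0 intersection points


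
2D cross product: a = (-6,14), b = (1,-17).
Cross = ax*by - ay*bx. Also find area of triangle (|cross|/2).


cross = -6*(-17) - 14*1 = 102 - 14 = 88
Triangle area = |88|/2 = 88/2 = 44.0000

cross = 88, triangle area = 44.0000


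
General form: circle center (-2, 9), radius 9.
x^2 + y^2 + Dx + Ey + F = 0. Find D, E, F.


(x+ 2)^2 + (y-9)^2 = 9^2
D = -2h = 4, E = -2k = -18
F = h^2+k^2-r^2 = 4+81-81 = 4

D = 4, E = -18, F = 4


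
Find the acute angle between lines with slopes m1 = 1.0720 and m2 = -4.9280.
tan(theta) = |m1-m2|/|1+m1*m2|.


m1-m2 = 6
1+m1*m2 = -4.282816
tan(theta) = |6/(-4.282816)| = 1.400947
theta = arctan(|6/(-4.282816)|) = 54.4807 degrees (acute angle)

54.4807 degrees


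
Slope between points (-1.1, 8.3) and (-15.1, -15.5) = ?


dy = -15.5 - 8.3 = -23.8
dx = -15.1 + 1.1 = -14.0
m = -23.8/(-14.0) = 1.7000

m = 1.7000


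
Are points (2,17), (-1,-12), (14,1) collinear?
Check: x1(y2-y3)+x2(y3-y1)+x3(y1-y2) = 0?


2*(-12-1) - 1*(1-17) + 14*(17+ 12)
= -26 + 16 + 406 = 396

No, not collinear (determinant = 396)


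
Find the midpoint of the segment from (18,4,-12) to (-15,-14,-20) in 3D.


Mx = (18- 15)/2 = 1.5000
My = (4- 14)/2 = -5.0000
Mz = (-12- 20)/2 = -16.0000

M = (1.5000, -5.0000, -16.0000)


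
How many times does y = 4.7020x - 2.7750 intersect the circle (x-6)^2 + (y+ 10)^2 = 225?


Substitute y = 4.7020x - 2.7750: (x-6)^2 + (4.7020x- 2.7750+ 10)^2 = 225
Expand to Ax^2 + Bx + C = 0, where b-k = 7.225
A = 1+m^2 = 23.108804
B = 2(m(b-k) - h) = 2(4.7020*7.225 - 6) = 55.9439
C = h^2 + (b-k)^2 - r^2 = 36 + 52.200625 - 225 = -136.799375
disc = B^2-4AC = 3129.7199 + 12645.0798 = 15774.7997
disc > 0

2 intersection points


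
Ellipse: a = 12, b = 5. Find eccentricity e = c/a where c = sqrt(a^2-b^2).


c = sqrt(144-25) = sqrt(119) = 10.9087
e = c/a = sqrt(119)/12 = 0.9091

e = 0.9091


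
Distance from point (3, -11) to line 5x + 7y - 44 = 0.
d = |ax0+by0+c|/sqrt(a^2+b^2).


|5*3 + 7*(-11) - 44| = |-106| = 106
sqrt(25 + 49) = sqrt(74) = 8.6023
d = 106/sqrt(74) = 12.3222

12.3222


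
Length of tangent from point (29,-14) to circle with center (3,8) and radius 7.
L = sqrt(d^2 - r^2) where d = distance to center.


d = sqrt((29-3)^2 + (-14-8)^2) = sqrt(676+484) = 34.0588
L = sqrt(1160.0000 - 49) = sqrt(1111.0000) = 33.3317

33.3317


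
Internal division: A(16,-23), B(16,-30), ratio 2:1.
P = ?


Px = (2*16 + 1*16)/3 = 48/3 = 16.0000
Py = (2*(-30) + 1*(-23))/3 = -83/3 = -27.6667

P = (16.0000, -27.6667)


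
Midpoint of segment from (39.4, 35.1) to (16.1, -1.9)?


Mx = (39.4 + 16.1)/2 = 55.5/2 = 27.7500
My = (35.1 - 1.9)/2 = 33.2/2 = 16.6000

(27.7500, 16.6000)


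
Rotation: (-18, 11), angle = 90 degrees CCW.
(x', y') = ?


cos(90) = 0, sin(90) = 1
x' = -18*0 - 11*1 = -11
y' = -18*1 + 11*0 = -18

(-11, -18)


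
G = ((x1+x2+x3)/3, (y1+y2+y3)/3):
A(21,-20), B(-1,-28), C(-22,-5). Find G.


Gx = (21- 1- 22)/3 = -2/3 = -0.6667
Gy = (-20- 28- 5)/3 = -53/3 = -17.6667

G = (-0.6667, -17.6667)


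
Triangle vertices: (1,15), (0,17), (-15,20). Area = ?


1*(17-20) = -3
0*(20-15) = 0
-15*(15-17) = 30
sum = 27
Area = |27|/2 = 13.5000

13.5000 sq units


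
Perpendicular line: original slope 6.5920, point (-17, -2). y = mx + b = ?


Perpendicular slope = -1/m1 = -1/6.5920 = -0.1517
b2 = y0 - m2*x0 = -2 - 17/6.5920 = -2 - 2.5789 = -4.5789

y = -0.1517x - 4.5789


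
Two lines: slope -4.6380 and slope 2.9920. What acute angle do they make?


m1-m2 = -7.63
1+m1*m2 = -12.876896
tan(theta) = |-7.63/(-12.876896)| = 0.592534
theta = arctan(|-7.63/(-12.876896)|) = 30.6482 degrees (acute angle)

30.6482 degrees


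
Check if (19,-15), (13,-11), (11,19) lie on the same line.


19*(-11-19) + 13*(19+ 15) + 11*(-15+ 11)
= -570 + 442 - 44 = -172

No, not collinear (determinant = -172)


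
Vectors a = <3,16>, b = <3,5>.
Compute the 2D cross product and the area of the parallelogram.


cross = 3*5 - 16*3 = 15 - 48 = -33
Parallelogram area = |-33| = 33

cross = -33, parallelogram area = 33


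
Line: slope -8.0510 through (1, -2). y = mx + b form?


y + 2 = -8.0510(x - 1)
y = -8.0510x - 2 + 8.0510*1
y = -8.0510x + 6.0510

y = -8.0510x + 6.0510


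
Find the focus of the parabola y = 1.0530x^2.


a = 1.0530
4a = 4.2120
focus = (0, 1/4.2120) = (0, 0.2374)

Focus = (0, 0.2374)


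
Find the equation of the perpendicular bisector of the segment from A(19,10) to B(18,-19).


Midpoint = (18.5, -4.5)
Slope of AB = dy/dx = -29/(-1) = 29.0000
Perp slope = -dx/dy = -1/29 = -0.0345
b = My - (perp slope)*Mx = -4.5 + (-1*18.5)/(-29) = -4.5 + 0.6379 = -3.8621

y = -0.0345x - 3.8621


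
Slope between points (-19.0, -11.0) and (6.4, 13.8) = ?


dy = 13.8 + 11.0 = 24.8
dx = 6.4 + 19.0 = 25.4
m = 24.8/25.4 = 0.9764

m = 0.9764


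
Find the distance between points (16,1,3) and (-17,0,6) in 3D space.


dx=-33, dy=-1, dz=3
d = sqrt(1089+1+9) = sqrt(1099) = 33.1512

33.1512


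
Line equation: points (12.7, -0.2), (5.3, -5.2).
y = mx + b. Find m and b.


m = (-5.0)/(-7.4) = 0.6757
b = y1 - m*x1 = -0.2 - (-5.0*12.7)/(-7.4) = -0.2 - 8.5811 = -8.7811

y = 0.6757x - 8.7811


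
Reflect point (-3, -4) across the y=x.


Reflection rule for y=x: (y, x)
(-3, -4) -> (-4, -3)

(-4, -3)


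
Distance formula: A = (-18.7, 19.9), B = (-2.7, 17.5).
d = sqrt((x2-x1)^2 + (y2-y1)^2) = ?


dx = -2.7 + 18.7 = 16.0
dy = 17.5 - 19.9 = -2.4
d = sqrt(256.0 + 5.76) = sqrt(261.76) = 16.1790

16.1790


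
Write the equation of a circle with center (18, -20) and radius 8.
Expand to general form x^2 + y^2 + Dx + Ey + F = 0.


(x-18)^2 + (y+ 20)^2 = 8^2
D = -2h = -36, E = -2k = 40
F = h^2+k^2-r^2 = 324+400-64 = 660

x^2 + y^2 - 36x + 40y + 660 = 0


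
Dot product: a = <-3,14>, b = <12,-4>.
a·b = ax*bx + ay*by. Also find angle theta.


a·b = -3*12 + 14*(-4) = -36 - 56 = -92
|a| = sqrt(9+196) = 14.3178
|b| = sqrt(144+16) = 12.6491
cos(theta) = -92/(sqrt(205)*sqrt(160)) = -92/sqrt(32800) = -0.507985
theta = arccos(-92/sqrt(32800)) = 120.5297 degrees

a·b = -92, theta = 120.5297 deg


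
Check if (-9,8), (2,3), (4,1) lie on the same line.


-9*(3-1) + 2*(1-8) + 4*(8-3)
= -18 - 14 + 20 = -12

No, not collinear (determinant = -12)


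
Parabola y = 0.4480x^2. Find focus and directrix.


a = 0.4480
1/(4a) = 0.5580
Focus = (0, 0.5580)
Directrix: y = -0.5580

Focus = (0, 0.5580), Directrix: y = -0.5580


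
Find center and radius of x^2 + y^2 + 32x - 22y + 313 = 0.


h = -D/2 = -32/2 = -16
k = -E/2 = 22/2 = 11
r^2 = h^2 + k^2 - F = 256 + 121 - 313 = 64
r = 8

Center (-16, 11), radius = 8


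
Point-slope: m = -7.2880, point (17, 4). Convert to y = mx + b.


y - 4 = -7.2880(x - 17)
y = -7.2880x + 4 + 7.2880*17
y = -7.2880x + 127.8960

y = -7.2880x + 127.8960


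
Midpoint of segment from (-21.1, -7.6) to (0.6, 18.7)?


Mx = (-21.1 + 0.6)/2 = -20.5/2 = -10.2500
My = (-7.6 + 18.7)/2 = 11.1/2 = 5.5500

(-10.2500, 5.5500)


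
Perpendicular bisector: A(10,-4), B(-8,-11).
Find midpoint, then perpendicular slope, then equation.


Midpoint = (1, -7.5)
Slope of AB = dy/dx = -7/(-18) = 0.3889
Perp slope = -dx/dy = -18/7 = -2.5714
b = My - (perp slope)*Mx = -7.5 + (-18*1)/(-7) = -7.5 + 2.5714 = -4.9286

y = -2.5714x - 4.9286


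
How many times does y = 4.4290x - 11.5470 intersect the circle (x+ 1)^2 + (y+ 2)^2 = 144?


Substitute y = 4.4290x - 11.5470: (x+ 1)^2 + (4.4290x- 11.5470+ 2)^2 = 144
Expand to Ax^2 + Bx + C = 0, where b-k = -9.547
A = 1+m^2 = 20.616041
B = 2(m(b-k) - h) = 2(4.4290*(-9.547) + 1) = -82.567326
C = h^2 + (b-k)^2 - r^2 = 1 + 91.145209 - 144 = -51.854791
disc = B^2-4AC = 6817.3633 + 4276.1620 = 11093.5253
disc > 0

2 intersection points


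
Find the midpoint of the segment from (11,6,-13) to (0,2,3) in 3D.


Mx = (11+0)/2 = 5.5000
My = (6+2)/2 = 4.0000
Mz = (-13+3)/2 = -5.0000

M = (5.5000, 4.0000, -5.0000)


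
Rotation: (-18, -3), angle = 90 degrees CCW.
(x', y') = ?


cos(90) = 0, sin(90) = 1
x' = -18*0 + 3*1 = 3
y' = -18*1 - 3*0 = -18

(3, -18)


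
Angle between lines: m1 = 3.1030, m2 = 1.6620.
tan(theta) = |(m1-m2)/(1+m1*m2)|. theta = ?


m1-m2 = 1.441
1+m1*m2 = 6.157186
tan(theta) = |1.441/6.157186| = 0.234035
theta = arctan(|1.441/6.157186|) = 13.1722 degrees (acute angle)

13.1722 degrees


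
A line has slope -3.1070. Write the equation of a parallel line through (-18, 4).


Parallel lines have equal slopes.
m2 = -3.1070
b2 = 4 + 3.1070*(-18) = -51.9260

y = -3.1070x - 51.9260
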